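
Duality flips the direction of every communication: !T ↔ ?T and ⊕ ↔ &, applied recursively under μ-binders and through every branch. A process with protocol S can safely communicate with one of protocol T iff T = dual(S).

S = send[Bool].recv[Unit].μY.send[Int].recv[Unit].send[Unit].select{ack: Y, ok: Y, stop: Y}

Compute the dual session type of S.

send[Bool] ↦ recv[Bool]
  recv[Unit] ↦ send[Unit]
    μY ↦ μY  (rec unchanged)
      send[Int] ↦ recv[Int]
        recv[Unit] ↦ send[Unit]
          send[Unit] ↦ recv[Unit]
            select{ack,ok,stop} ↦ offer{ack,ok,stop}  (⊕→&)
              case ack:
                Y self-dual
              case ok:
                Y self-dual
              case stop:
                Y self-dual

recv[Bool].send[Unit].μY.recv[Int].send[Unit].recv[Unit].offer{ack: Y, ok: Y, stop: Y}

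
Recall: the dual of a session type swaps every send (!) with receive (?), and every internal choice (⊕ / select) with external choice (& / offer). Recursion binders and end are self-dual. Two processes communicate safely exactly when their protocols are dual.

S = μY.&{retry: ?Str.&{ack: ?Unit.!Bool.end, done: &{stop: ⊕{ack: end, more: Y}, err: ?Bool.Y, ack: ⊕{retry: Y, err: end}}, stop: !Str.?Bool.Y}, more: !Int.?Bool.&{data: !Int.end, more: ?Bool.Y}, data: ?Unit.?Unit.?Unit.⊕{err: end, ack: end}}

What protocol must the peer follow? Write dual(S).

μY.⊕{retry: !Str.⊕{ack: !Unit.?Bool.end, done: ⊕{stop: &{ack: end, more: Y}, err: !Bool.Y, ack: &{retry: Y, err: end}}, stop: ?Str.!Bool.Y}, more: ?Int.!Bool.⊕{data: ?Int.end, more: !Bool.Y}, data: !Unit.!Unit.!Unit.&{err: end, ack: end}}

μY = μY  (binder kept)
  &{retry,more,data} = ⊕{retry,more,data}  (offer→select)
    • retry:
      ?Str = !Str
        &{ack,done,stop} = ⊕{ack,done,stop}  (offer→select)
          • ack:
            ?Unit = !Unit
              !Bool = ?Bool
                dual(end) = end
          • done:
            &{stop,err,ack} = ⊕{stop,err,ack}  (offer→select)
              • stop:
                ⊕{ack,more} = &{ack,more}  (select→offer)
                  • ack:
                    dual(end) = end
                  • more:
                    dual(Y) = Y
              • err:
                ?Bool = !Bool
                  dual(Y) = Y
              • ack:
                ⊕{retry,err} = &{retry,err}  (select→offer)
                  • retry:
                    dual(Y) = Y
                  • err:
                    dual(end) = end
          • stop:
            !Str = ?Str
              ?Bool = !Bool
                dual(Y) = Y
    • more:
      !Int = ?Int
        ?Bool = !Bool
          &{data,more} = ⊕{data,more}  (offer→select)
            • data:
              !Int = ?Int
                dual(end) = end
            • more:
              ?Bool = !Bool
                dual(Y) = Y
    • data:
      ?Unit = !Unit
        ?Unit = !Unit
          ?Unit = !Unit
            ⊕{err,ack} = &{err,ack}  (select→offer)
              • err:
                dual(end) = end
              • ack:
                dual(end) = end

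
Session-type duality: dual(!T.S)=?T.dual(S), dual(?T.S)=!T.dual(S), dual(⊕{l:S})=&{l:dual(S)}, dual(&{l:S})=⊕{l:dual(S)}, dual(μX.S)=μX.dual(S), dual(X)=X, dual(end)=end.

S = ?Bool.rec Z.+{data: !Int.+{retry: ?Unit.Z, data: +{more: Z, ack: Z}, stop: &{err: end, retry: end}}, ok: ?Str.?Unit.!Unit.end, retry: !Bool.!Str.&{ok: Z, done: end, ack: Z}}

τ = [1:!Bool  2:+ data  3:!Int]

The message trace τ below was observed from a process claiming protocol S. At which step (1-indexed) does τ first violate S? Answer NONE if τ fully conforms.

1

[1] got !Bool, protocol expects ?Bool  ✗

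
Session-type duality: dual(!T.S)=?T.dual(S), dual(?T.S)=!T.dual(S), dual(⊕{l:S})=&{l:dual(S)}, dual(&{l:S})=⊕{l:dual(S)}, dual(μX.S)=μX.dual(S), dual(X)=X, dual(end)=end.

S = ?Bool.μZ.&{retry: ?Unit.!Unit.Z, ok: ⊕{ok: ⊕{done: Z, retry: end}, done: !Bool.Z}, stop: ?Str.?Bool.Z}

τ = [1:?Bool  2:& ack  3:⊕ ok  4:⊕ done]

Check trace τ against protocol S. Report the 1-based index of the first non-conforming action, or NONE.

@1 ?Bool  ✓  cont: μZ.…
@2 got & ack, protocol expects & retry or & ok or & stop  ✗

2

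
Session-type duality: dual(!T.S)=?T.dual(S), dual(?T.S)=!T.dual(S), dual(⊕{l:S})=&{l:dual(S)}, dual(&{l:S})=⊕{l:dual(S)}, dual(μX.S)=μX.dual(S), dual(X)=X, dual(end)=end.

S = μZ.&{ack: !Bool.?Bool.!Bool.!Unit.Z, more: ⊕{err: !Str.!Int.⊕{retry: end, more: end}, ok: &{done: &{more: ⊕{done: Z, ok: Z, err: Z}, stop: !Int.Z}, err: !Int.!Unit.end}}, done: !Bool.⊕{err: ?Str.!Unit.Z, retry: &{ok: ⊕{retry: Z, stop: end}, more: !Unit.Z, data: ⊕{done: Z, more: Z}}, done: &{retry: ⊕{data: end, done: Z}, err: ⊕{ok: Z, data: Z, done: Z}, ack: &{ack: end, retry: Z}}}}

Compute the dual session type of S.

μZ → μZ  (binder kept)
  &{ack,more,done} → ⊕{ack,more,done}  (external→internal)
    [ack]
      !Bool → ?Bool
        ?Bool → !Bool
          !Bool → ?Bool
            !Unit → ?Unit
              dual(Z) = Z
    [more]
      ⊕{err,ok} → &{err,ok}  (select→offer)
        [err]
          !Str → ?Str
            !Int → ?Int
              ⊕{retry,more} → &{retry,more}  (select→offer)
                [retry]
                  dual(end) = end
                [more]
                  dual(end) = end
        [ok]
          &{done,err} → ⊕{done,err}  (external→internal)
            [done]
              &{more,stop} → ⊕{more,stop}  (external→internal)
                [more]
                  ⊕{done,ok,err} → &{done,ok,err}  (select→offer)
                    [done]
                      dual(Z) = Z
                    [ok]
                      dual(Z) = Z
                    [err]
                      dual(Z) = Z
                [stop]
                  !Int → ?Int
                    dual(Z) = Z
            [err]
              !Int → ?Int
                !Unit → ?Unit
                  dual(end) = end
    [done]
      !Bool → ?Bool
        ⊕{err,retry,done} → &{err,retry,done}  (select→offer)
          [err]
            ?Str → !Str
              !Unit → ?Unit
                dual(Z) = Z
          [retry]
            &{ok,more,data} → ⊕{ok,more,data}  (external→internal)
              [ok]
                ⊕{retry,stop} → &{retry,stop}  (select→offer)
                  [retry]
                    dual(Z) = Z
                  [stop]
                    dual(end) = end
              [more]
                !Unit → ?Unit
                  dual(Z) = Z
              [data]
                ⊕{done,more} → &{done,more}  (select→offer)
                  [done]
                    dual(Z) = Z
                  [more]
                    dual(Z) = Z
          [done]
            &{retry,err,ack} → ⊕{retry,err,ack}  (external→internal)
              [retry]
                ⊕{data,done} → &{data,done}  (select→offer)
                  [data]
                    dual(end) = end
                  [done]
                    dual(Z) = Z
              [err]
                ⊕{ok,data,done} → &{ok,data,done}  (select→offer)
                  [ok]
                    dual(Z) = Z
                  [data]
                    dual(Z) = Z
                  [done]
                    dual(Z) = Z
              [ack]
                &{ack,retry} → ⊕{ack,retry}  (external→internal)
                  [ack]
                    dual(end) = end
                  [retry]
                    dual(Z) = Z

μZ.⊕{ack: ?Bool.!Bool.?Bool.?Unit.Z, more: &{err: ?Str.?Int.&{retry: end, more: end}, ok: ⊕{done: ⊕{more: &{done: Z, ok: Z, err: Z}, stop: ?Int.Z}, err: ?Int.?Unit.end}}, done: ?Bool.&{err: !Str.?Unit.Z, retry: ⊕{ok: &{retry: Z, stop: end}, more: ?Unit.Z, data: &{done: Z, more: Z}}, done: ⊕{retry: &{data: end, done: Z}, err: &{ok: Z, data: Z, done: Z}, ack: ⊕{ack: end, retry: Z}}}}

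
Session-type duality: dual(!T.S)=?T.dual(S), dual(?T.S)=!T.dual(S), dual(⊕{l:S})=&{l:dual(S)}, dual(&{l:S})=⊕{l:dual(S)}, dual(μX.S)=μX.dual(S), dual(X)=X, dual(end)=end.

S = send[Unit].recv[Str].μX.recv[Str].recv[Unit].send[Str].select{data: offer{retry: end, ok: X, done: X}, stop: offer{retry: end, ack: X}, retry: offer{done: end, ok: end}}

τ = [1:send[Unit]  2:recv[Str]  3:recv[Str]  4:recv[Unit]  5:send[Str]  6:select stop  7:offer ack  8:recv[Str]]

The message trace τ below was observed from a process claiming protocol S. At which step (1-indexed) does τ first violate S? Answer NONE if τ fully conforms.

@1 send[Unit]  ok  state: recv[Str].μX.…
@2 recv[Str]  ok  state: μX.…
@3 recv[Str]  ok  state: recv[Unit].send[Str].select{data: offer{retry: end, ok: μX.…, done: μX.…}, stop: offer{retry: end, ack: μX.…}, retry: offer{done: end, ok: end}}
@4 recv[Unit]  ok  state: send[Str].select{data: offer{retry: end, ok: μX.…, done: μX.…}, stop: offer{retry: end, ack: μX.…}, retry: offer{done: end, ok: end}}
@5 send[Str]  ok  state: select{data: offer{retry: end, ok: μX.…, done: μX.…}, stop: offer{retry: end, ack: μX.…}, retry: offer{done: end, ok: end}}
@6 select stop  ok  state: offer{retry: end, ack: μX.…}
@7 offer ack  ok  state: μX.…
@8 recv[Str]  ok  state: recv[Unit].send[Str].select{data: offer{retry: end, ok: μX.…, done: μX.…}, stop: offer{retry: end, ack: μX.…}, retry: offer{done: end, ok: end}}
trace exhausted — no violation

NONE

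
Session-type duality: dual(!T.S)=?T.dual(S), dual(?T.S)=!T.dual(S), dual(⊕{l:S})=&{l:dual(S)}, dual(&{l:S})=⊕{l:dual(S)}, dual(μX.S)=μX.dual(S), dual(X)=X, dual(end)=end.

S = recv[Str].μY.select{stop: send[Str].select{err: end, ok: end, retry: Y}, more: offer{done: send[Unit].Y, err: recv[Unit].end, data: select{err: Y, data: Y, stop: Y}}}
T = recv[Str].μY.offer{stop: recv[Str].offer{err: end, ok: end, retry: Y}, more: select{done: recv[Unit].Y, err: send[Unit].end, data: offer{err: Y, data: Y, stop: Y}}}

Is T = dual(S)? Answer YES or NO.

recv[Str] ‖ recv[Str]  ✗ same direction on both sides — not dual

NO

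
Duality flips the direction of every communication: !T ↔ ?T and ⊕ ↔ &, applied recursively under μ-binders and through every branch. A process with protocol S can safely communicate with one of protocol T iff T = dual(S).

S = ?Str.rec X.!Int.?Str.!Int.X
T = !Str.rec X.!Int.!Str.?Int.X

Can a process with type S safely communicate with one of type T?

NO

?Str vs !Str  match
  rec X vs rec X  match (binder kept)
    !Int vs !Int  ✗ same direction on both sides — not dual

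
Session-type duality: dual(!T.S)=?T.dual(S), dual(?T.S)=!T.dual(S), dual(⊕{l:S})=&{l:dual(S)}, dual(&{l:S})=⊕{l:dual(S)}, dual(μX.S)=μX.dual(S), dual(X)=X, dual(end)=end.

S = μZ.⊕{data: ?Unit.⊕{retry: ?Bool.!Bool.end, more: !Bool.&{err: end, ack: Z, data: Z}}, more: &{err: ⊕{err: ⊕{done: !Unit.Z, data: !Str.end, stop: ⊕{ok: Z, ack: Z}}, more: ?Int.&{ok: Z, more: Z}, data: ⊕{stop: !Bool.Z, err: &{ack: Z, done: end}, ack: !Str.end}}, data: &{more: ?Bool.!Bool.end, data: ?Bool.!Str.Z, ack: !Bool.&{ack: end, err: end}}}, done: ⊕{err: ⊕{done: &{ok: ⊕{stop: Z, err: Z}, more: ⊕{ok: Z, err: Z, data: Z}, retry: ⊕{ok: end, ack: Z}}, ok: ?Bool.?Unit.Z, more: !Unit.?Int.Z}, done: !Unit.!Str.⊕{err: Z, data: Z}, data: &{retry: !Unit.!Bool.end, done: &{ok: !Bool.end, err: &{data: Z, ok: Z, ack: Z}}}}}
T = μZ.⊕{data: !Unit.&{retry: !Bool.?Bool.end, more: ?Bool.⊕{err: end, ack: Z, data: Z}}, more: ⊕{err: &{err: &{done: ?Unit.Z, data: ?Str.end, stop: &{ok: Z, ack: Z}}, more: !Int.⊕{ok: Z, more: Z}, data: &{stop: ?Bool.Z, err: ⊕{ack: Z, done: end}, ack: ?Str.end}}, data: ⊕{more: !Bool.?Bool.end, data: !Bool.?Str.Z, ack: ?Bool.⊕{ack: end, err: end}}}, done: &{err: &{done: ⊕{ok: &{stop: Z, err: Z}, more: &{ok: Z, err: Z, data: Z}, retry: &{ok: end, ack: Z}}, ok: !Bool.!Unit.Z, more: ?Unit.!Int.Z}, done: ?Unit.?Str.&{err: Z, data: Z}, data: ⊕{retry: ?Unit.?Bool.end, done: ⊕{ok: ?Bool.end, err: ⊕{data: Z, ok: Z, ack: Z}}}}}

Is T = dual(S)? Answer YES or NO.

μZ vs μZ  ok (rec unchanged)
  ⊕{data,more,done} vs ⊕{data,more,done}  ✗ choice polarity not flipped — not dual

NO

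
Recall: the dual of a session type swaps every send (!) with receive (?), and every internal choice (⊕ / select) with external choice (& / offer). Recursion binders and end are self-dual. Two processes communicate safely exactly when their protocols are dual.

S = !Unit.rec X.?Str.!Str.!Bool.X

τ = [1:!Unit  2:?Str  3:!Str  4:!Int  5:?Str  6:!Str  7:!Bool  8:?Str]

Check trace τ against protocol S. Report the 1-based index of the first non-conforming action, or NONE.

4

step 1: !Unit  match  cont: rec X.…
step 2: ?Str  match  cont: !Str.!Bool.rec X.…
step 3: !Str  match  cont: !Bool.rec X.…
step 4: got !Int, protocol expects !Bool  ✗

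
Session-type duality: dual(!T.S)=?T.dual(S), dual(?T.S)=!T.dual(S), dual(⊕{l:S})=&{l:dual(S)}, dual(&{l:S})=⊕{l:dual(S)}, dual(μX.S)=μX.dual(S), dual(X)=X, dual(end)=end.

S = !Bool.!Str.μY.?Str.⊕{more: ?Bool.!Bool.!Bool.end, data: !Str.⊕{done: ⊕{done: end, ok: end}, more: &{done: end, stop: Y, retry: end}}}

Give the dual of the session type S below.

?Bool.?Str.μY.!Str.&{more: !Bool.?Bool.?Bool.end, data: ?Str.&{done: &{done: end, ok: end}, more: ⊕{done: end, stop: Y, retry: end}}}

!Bool ↦ ?Bool
  !Str ↦ ?Str
    μY ↦ μY  (binder kept)
      ?Str ↦ !Str
        ⊕{more,data} ↦ &{more,data}  (select→offer)
          • more:
            ?Bool ↦ !Bool
              !Bool ↦ ?Bool
                !Bool ↦ ?Bool
                  dual(end) = end
          • data:
            !Str ↦ ?Str
              ⊕{done,more} ↦ &{done,more}  (select→offer)
                • done:
                  ⊕{done,ok} ↦ &{done,ok}  (select→offer)
                    • done:
                      dual(end) = end
                    • ok:
                      dual(end) = end
                • more:
                  &{done,stop,retry} ↦ ⊕{done,stop,retry}  (external→internal)
                    • done:
                      dual(end) = end
                    • stop:
                      dual(Y) = Y
                    • retry:
                      dual(end) = end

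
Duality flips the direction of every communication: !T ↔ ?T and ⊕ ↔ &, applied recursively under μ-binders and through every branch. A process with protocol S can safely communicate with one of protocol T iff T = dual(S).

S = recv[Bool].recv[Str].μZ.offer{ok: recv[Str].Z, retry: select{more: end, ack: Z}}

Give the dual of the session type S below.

send[Bool].send[Str].μZ.select{ok: send[Str].Z, retry: offer{more: end, ack: Z}}

recv[Bool] = send[Bool]
  recv[Str] = send[Str]
    μZ = μZ  (binder kept)
      offer{ok,retry} = select{ok,retry}  (external→internal)
        • ok:
          recv[Str] = send[Str]
            dual(Z) = Z
        • retry:
          select{more,ack} = offer{more,ack}  (internal→external)
            • more:
              dual(end) = end
            • ack:
              dual(Z) = Z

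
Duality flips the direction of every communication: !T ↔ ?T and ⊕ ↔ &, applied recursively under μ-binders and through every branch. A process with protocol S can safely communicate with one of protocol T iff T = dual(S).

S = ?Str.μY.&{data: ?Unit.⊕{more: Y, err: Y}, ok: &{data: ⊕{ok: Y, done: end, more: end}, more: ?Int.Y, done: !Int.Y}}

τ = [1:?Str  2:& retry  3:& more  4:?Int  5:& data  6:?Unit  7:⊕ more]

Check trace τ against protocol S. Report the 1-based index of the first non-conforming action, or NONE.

@1 ?Str  ok  residual = μY.…
@2 got & retry, protocol expects & data or & ok  ✗

2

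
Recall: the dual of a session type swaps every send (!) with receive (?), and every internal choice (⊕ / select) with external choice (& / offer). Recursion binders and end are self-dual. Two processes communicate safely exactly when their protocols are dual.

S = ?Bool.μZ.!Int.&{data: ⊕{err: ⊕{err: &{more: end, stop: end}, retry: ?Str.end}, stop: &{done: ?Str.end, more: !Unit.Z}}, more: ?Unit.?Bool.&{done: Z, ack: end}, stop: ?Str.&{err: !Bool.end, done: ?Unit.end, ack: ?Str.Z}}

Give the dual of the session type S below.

?Bool = !Bool
  μZ = μZ  (binder kept)
    !Int = ?Int
      &{data,more,stop} = ⊕{data,more,stop}  (external→internal)
        case data:
          ⊕{err,stop} = &{err,stop}  (internal→external)
            case err:
              ⊕{err,retry} = &{err,retry}  (internal→external)
                case err:
                  &{more,stop} = ⊕{more,stop}  (external→internal)
                    case more:
                      end self-dual
                    case stop:
                      end self-dual
                case retry:
                  ?Str = !Str
                    end self-dual
            case stop:
              &{done,more} = ⊕{done,more}  (external→internal)
                case done:
                  ?Str = !Str
                    end self-dual
                case more:
                  !Unit = ?Unit
                    Z self-dual
        case more:
          ?Unit = !Unit
            ?Bool = !Bool
              &{done,ack} = ⊕{done,ack}  (external→internal)
                case done:
                  Z self-dual
                case ack:
                  end self-dual
        case stop:
          ?Str = !Str
            &{err,done,ack} = ⊕{err,done,ack}  (external→internal)
              case err:
                !Bool = ?Bool
                  end self-dual
              case done:
                ?Unit = !Unit
                  end self-dual
              case ack:
                ?Str = !Str
                  Z self-dual

!Bool.μZ.?Int.⊕{data: &{err: &{err: ⊕{more: end, stop: end}, retry: !Str.end}, stop: ⊕{done: !Str.end, more: ?Unit.Z}}, more: !Unit.!Bool.⊕{done: Z, ack: end}, stop: !Str.⊕{err: ?Bool.end, done: !Unit.end, ack: !Str.Z}}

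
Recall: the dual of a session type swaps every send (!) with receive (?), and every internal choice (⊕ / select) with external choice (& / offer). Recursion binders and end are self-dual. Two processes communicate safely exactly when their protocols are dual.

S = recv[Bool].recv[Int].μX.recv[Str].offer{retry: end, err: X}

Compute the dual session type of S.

send[Bool].send[Int].μX.send[Str].select{retry: end, err: X}

recv[Bool] = send[Bool]
  recv[Int] = send[Int]
    μX = μX  (μ self-dual)
      recv[Str] = send[Str]
        offer{retry,err} = select{retry,err}  (offer→select)
          • retry:
            end self-dual
          • err:
            X self-dual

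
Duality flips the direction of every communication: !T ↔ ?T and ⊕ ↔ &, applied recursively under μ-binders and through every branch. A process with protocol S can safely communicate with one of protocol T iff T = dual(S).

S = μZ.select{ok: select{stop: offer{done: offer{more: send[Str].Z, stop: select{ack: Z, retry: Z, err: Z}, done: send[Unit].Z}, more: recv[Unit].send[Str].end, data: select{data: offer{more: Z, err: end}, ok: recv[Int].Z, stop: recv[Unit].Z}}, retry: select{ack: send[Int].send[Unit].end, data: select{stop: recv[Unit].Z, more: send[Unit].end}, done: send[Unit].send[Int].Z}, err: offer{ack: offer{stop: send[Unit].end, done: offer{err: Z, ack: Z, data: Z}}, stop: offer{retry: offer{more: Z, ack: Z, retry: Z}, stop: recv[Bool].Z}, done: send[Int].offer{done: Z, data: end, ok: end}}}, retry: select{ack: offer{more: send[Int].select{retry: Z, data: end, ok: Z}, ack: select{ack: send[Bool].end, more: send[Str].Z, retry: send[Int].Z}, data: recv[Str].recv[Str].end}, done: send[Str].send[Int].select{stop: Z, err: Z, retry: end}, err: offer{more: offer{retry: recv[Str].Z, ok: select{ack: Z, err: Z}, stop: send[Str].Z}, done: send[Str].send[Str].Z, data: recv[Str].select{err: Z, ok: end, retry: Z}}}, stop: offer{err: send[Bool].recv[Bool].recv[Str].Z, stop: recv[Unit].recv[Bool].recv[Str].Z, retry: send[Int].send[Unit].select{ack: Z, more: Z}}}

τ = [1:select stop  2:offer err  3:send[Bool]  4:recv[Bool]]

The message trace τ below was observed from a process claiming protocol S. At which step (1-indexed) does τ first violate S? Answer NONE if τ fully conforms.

@1 select stop  ✓  now at offer{err: send[Bool].recv[Bool].recv[Str].μZ.…, stop: recv[Unit].recv[Bool].recv[Str].μZ.…, retry: send[Int].send[Unit].select{ack: μZ.…, more: μZ.…}}
@2 offer err  ✓  now at send[Bool].recv[Bool].recv[Str].μZ.…
@3 send[Bool]  ✓  now at recv[Bool].recv[Str].μZ.…
@4 recv[Bool]  ✓  now at recv[Str].μZ.…
trace exhausted — no violation

NONE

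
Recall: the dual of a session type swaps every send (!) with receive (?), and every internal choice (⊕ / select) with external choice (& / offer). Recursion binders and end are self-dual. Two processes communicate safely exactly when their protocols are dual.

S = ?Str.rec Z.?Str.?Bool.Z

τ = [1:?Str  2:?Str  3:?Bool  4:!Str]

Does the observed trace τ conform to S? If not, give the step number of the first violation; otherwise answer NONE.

4

[1] ?Str  ✓  residual = rec Z.…
[2] ?Str  ✓  residual = ?Bool.rec Z.…
[3] ?Bool  ✓  residual = rec Z.…
[4] got !Str, protocol expects ?Str  ✗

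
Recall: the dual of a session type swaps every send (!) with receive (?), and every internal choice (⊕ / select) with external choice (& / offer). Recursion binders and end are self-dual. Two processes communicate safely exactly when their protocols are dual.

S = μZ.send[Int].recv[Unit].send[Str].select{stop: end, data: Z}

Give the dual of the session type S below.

μZ.recv[Int].send[Unit].recv[Str].offer{stop: end, data: Z}

μZ → μZ  (rec unchanged)
  send[Int] → recv[Int]
    recv[Unit] → send[Unit]
      send[Str] → recv[Str]
        select{stop,data} → offer{stop,data}  (⊕→&)
          [stop]
            dual(end) = end
          [data]
            dual(Z) = Z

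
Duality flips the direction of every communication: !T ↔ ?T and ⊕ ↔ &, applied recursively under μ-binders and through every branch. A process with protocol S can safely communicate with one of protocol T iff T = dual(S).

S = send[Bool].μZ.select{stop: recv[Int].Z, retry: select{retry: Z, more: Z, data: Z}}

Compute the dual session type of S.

recv[Bool].μZ.offer{stop: send[Int].Z, retry: offer{retry: Z, more: Z, data: Z}}

send[Bool] = recv[Bool]
  μZ = μZ  (μ self-dual)
    select{stop,retry} = offer{stop,retry}  (internal→external)
      case stop:
        recv[Int] = send[Int]
          Z self-dual
      case retry:
        select{retry,more,data} = offer{retry,more,data}  (internal→external)
          case retry:
            Z self-dual
          case more:
            Z self-dual
          case data:
            Z self-dual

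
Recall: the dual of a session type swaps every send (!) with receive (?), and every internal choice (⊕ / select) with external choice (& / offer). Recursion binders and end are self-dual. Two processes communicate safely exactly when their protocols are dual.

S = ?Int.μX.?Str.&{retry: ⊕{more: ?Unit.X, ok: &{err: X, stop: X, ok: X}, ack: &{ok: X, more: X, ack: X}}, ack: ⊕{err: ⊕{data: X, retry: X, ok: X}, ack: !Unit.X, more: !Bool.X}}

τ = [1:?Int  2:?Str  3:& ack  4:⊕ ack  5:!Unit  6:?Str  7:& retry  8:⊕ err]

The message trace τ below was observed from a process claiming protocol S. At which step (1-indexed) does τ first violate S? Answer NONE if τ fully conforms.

8

step 1: ?Int  ✓  now at μX.…
step 2: ?Str  ✓  now at &{retry: ⊕{more: ?Unit.μX.…, ok: &{err: μX.…, stop: μX.…, ok: μX.…}, ack: &{ok: μX.…, more: μX.…, ack: μX.…}}, ack: ⊕{err: ⊕{data: μX.…, retry: μX.…, ok: μX.…}, ack: !Unit.μX.…, more: !Bool.μX.…}}
step 3: & ack  ✓  now at ⊕{err: ⊕{data: μX.…, retry: μX.…, ok: μX.…}, ack: !Unit.μX.…, more: !Bool.μX.…}
step 4: ⊕ ack  ✓  now at !Unit.μX.…
step 5: !Unit  ✓  now at μX.…
step 6: ?Str  ✓  now at &{retry: ⊕{more: ?Unit.μX.…, ok: &{err: μX.…, stop: μX.…, ok: μX.…}, ack: &{ok: μX.…, more: μX.…, ack: μX.…}}, ack: ⊕{err: ⊕{data: μX.…, retry: μX.…, ok: μX.…}, ack: !Unit.μX.…, more: !Bool.μX.…}}
step 7: & retry  ✓  now at ⊕{more: ?Unit.μX.…, ok: &{err: μX.…, stop: μX.…, ok: μX.…}, ack: &{ok: μX.…, more: μX.…, ack: μX.…}}
step 8: got ⊕ err, protocol expects ⊕ more or ⊕ ok or ⊕ ack  ✗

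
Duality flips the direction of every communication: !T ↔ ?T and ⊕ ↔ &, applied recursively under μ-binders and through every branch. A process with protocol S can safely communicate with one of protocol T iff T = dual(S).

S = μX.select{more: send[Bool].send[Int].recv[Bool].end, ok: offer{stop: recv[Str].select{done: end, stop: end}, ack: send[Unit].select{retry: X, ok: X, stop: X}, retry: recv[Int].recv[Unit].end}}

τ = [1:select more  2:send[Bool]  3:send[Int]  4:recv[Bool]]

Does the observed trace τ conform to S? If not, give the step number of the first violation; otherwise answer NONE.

step 1: select more  match  state: send[Bool].send[Int].recv[Bool].end
step 2: send[Bool]  match  state: send[Int].recv[Bool].end
step 3: send[Int]  match  state: recv[Bool].end
step 4: recv[Bool]  match  state: end
τ conforms to S (length 4)

NONE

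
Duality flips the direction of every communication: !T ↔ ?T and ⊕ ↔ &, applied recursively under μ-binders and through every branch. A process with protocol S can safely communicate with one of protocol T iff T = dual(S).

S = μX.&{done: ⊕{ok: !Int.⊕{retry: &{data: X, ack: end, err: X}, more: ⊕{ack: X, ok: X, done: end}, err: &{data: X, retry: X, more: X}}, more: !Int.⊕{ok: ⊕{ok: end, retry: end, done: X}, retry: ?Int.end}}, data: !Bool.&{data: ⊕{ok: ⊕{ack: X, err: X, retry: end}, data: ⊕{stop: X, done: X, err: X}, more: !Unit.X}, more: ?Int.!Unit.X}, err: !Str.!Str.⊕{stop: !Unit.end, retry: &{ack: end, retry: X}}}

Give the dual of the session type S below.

μX.⊕{done: &{ok: ?Int.&{retry: ⊕{data: X, ack: end, err: X}, more: &{ack: X, ok: X, done: end}, err: ⊕{data: X, retry: X, more: X}}, more: ?Int.&{ok: &{ok: end, retry: end, done: X}, retry: !Int.end}}, data: ?Bool.⊕{data: &{ok: &{ack: X, err: X, retry: end}, data: &{stop: X, done: X, err: X}, more: ?Unit.X}, more: !Int.?Unit.X}, err: ?Str.?Str.&{stop: ?Unit.end, retry: ⊕{ack: end, retry: X}}}

μX = μX  (binder kept)
  &{done,data,err} = ⊕{done,data,err}  (external→internal)
    [done]
      ⊕{ok,more} = &{ok,more}  (⊕→&)
        [ok]
          !Int = ?Int
            ⊕{retry,more,err} = &{retry,more,err}  (⊕→&)
              [retry]
                &{data,ack,err} = ⊕{data,ack,err}  (external→internal)
                  [data]
                    X self-dual
                  [ack]
                    end self-dual
                  [err]
                    X self-dual
              [more]
                ⊕{ack,ok,done} = &{ack,ok,done}  (⊕→&)
                  [ack]
                    X self-dual
                  [ok]
                    X self-dual
                  [done]
                    end self-dual
              [err]
                &{data,retry,more} = ⊕{data,retry,more}  (external→internal)
                  [data]
                    X self-dual
                  [retry]
                    X self-dual
                  [more]
                    X self-dual
        [more]
          !Int = ?Int
            ⊕{ok,retry} = &{ok,retry}  (⊕→&)
              [ok]
                ⊕{ok,retry,done} = &{ok,retry,done}  (⊕→&)
                  [ok]
                    end self-dual
                  [retry]
                    end self-dual
                  [done]
                    X self-dual
              [retry]
                ?Int = !Int
                  end self-dual
    [data]
      !Bool = ?Bool
        &{data,more} = ⊕{data,more}  (external→internal)
          [data]
            ⊕{ok,data,more} = &{ok,data,more}  (⊕→&)
              [ok]
                ⊕{ack,err,retry} = &{ack,err,retry}  (⊕→&)
                  [ack]
                    X self-dual
                  [err]
                    X self-dual
                  [retry]
                    end self-dual
              [data]
                ⊕{stop,done,err} = &{stop,done,err}  (⊕→&)
                  [stop]
                    X self-dual
                  [done]
                    X self-dual
                  [err]
                    X self-dual
              [more]
                !Unit = ?Unit
                  X self-dual
          [more]
            ?Int = !Int
              !Unit = ?Unit
                X self-dual
    [err]
      !Str = ?Str
        !Str = ?Str
          ⊕{stop,retry} = &{stop,retry}  (⊕→&)
            [stop]
              !Unit = ?Unit
                end self-dual
            [retry]
              &{ack,retry} = ⊕{ack,retry}  (external→internal)
                [ack]
                  end self-dual
                [retry]
                  X self-dual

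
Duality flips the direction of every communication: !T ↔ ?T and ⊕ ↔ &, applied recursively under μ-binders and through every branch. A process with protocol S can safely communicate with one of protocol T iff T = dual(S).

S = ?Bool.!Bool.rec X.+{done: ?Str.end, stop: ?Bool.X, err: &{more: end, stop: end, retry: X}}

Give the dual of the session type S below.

?Bool = !Bool
  !Bool = ?Bool
    rec X = rec X  (binder kept)
      +{done,stop,err} = &{done,stop,err}  (internal→external)
        case done:
          ?Str = !Str
            end self-dual
        case stop:
          ?Bool = !Bool
            X self-dual
        case err:
          &{more,stop,retry} = +{more,stop,retry}  (external→internal)
            case more:
              end self-dual
            case stop:
              end self-dual
            case retry:
              X self-dual

!Bool.?Bool.rec X.&{done: !Str.end, stop: !Bool.X, err: +{more: end, stop: end, retry: X}}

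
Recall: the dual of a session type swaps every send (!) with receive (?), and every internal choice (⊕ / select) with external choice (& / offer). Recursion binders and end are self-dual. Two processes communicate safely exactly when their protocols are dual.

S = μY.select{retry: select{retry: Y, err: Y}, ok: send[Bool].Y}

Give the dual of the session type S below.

μY ↦ μY  (rec unchanged)
  select{retry,ok} ↦ offer{retry,ok}  (internal→external)
    • retry:
      select{retry,err} ↦ offer{retry,err}  (internal→external)
        • retry:
          Y self-dual
        • err:
          Y self-dual
    • ok:
      send[Bool] ↦ recv[Bool]
        Y self-dual

μY.offer{retry: offer{retry: Y, err: Y}, ok: recv[Bool].Y}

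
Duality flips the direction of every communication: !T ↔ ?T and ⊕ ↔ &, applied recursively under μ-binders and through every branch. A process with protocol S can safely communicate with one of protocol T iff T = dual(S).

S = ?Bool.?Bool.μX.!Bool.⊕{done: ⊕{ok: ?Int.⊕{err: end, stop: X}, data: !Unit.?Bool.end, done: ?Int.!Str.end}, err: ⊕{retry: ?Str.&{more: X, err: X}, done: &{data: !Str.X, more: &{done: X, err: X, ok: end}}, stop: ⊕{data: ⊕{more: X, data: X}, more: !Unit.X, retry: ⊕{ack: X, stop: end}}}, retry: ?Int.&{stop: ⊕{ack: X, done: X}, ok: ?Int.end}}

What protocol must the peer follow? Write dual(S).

?Bool ↦ !Bool
  ?Bool ↦ !Bool
    μX ↦ μX  (binder kept)
      !Bool ↦ ?Bool
        ⊕{done,err,retry} ↦ &{done,err,retry}  (internal→external)
          case done:
            ⊕{ok,data,done} ↦ &{ok,data,done}  (internal→external)
              case ok:
                ?Int ↦ !Int
                  ⊕{err,stop} ↦ &{err,stop}  (internal→external)
                    case err:
                      end ↦ end
                    case stop:
                      X ↦ X
              case data:
                !Unit ↦ ?Unit
                  ?Bool ↦ !Bool
                    end ↦ end
              case done:
                ?Int ↦ !Int
                  !Str ↦ ?Str
                    end ↦ end
          case err:
            ⊕{retry,done,stop} ↦ &{retry,done,stop}  (internal→external)
              case retry:
                ?Str ↦ !Str
                  &{more,err} ↦ ⊕{more,err}  (&→⊕)
                    case more:
                      X ↦ X
                    case err:
                      X ↦ X
              case done:
                &{data,more} ↦ ⊕{data,more}  (&→⊕)
                  case data:
                    !Str ↦ ?Str
                      X ↦ X
                  case more:
                    &{done,err,ok} ↦ ⊕{done,err,ok}  (&→⊕)
                      case done:
                        X ↦ X
                      case err:
                        X ↦ X
                      case ok:
                        end ↦ end
              case stop:
                ⊕{data,more,retry} ↦ &{data,more,retry}  (internal→external)
                  case data:
                    ⊕{more,data} ↦ &{more,data}  (internal→external)
                      case more:
                        X ↦ X
                      case data:
                        X ↦ X
                  case more:
                    !Unit ↦ ?Unit
                      X ↦ X
                  case retry:
                    ⊕{ack,stop} ↦ &{ack,stop}  (internal→external)
                      case ack:
                        X ↦ X
                      case stop:
                        end ↦ end
          case retry:
            ?Int ↦ !Int
              &{stop,ok} ↦ ⊕{stop,ok}  (&→⊕)
                case stop:
                  ⊕{ack,done} ↦ &{ack,done}  (internal→external)
                    case ack:
                      X ↦ X
                    case done:
                      X ↦ X
                case ok:
                  ?Int ↦ !Int
                    end ↦ end

!Bool.!Bool.μX.?Bool.&{done: &{ok: !Int.&{err: end, stop: X}, data: ?Unit.!Bool.end, done: !Int.?Str.end}, err: &{retry: !Str.⊕{more: X, err: X}, done: ⊕{data: ?Str.X, more: ⊕{done: X, err: X, ok: end}}, stop: &{data: &{more: X, data: X}, more: ?Unit.X, retry: &{ack: X, stop: end}}}, retry: !Int.⊕{stop: &{ack: X, done: X}, ok: !Int.end}}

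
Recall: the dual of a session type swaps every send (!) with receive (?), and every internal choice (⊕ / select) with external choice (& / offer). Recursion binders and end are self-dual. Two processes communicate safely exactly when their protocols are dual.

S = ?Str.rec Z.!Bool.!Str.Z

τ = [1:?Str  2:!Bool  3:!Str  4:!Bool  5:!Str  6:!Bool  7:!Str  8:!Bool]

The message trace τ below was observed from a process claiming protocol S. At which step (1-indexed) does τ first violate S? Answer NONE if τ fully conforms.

@1 ?Str  ✓  cont: rec Z.…
@2 !Bool  ✓  cont: !Str.rec Z.…
@3 !Str  ✓  cont: rec Z.…
@4 !Bool  ✓  cont: !Str.rec Z.…
@5 !Str  ✓  cont: rec Z.…
@6 !Bool  ✓  cont: !Str.rec Z.…
@7 !Str  ✓  cont: rec Z.…
@8 !Bool  ✓  cont: !Str.rec Z.…
trace exhausted — no violation

NONE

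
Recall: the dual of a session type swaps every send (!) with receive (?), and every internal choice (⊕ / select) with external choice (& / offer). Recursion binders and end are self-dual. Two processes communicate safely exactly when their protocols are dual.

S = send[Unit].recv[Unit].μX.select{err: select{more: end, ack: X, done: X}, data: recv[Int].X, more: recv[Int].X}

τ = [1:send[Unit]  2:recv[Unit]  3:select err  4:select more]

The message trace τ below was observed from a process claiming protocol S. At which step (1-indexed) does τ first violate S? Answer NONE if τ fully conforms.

step 1: send[Unit]  match  state: recv[Unit].μX.…
step 2: recv[Unit]  match  state: μX.…
step 3: select err  match  state: select{more: end, ack: μX.…, done: μX.…}
step 4: select more  match  state: end
all 4 steps conform

NONE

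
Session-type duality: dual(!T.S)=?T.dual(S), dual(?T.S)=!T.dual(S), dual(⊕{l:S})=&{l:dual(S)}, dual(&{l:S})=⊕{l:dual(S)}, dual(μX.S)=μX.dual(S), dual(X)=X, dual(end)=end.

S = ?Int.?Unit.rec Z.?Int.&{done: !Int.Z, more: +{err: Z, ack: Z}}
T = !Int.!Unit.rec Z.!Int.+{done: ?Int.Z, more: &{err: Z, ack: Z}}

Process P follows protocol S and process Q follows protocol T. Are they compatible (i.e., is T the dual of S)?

?Int | !Int  ✓
  ?Unit | !Unit  ✓
    rec Z | rec Z  ✓ (rec unchanged)
      ?Int | !Int  ✓
        &{done,more} | +{done,more}  ✓ same labels
          • done:
            !Int | ?Int  ✓
              Z | Z  ✓
          • more:
            +{err,ack} | &{err,ack}  ✓ same labels
              • err:
                Z | Z  ✓
              • ack:
                Z | Z  ✓

YES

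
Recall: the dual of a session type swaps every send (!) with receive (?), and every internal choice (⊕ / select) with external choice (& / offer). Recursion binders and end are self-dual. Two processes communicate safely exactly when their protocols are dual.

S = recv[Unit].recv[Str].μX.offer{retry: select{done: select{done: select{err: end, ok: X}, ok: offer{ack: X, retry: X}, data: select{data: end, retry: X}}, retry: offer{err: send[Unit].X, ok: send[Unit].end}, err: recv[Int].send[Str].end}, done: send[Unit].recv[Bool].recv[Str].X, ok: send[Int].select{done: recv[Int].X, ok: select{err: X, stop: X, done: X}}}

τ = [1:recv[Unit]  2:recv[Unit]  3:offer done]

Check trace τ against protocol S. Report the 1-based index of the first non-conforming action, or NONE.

2

step 1: recv[Unit]  match  residual = recv[Str].μX.…
step 2: got recv[Unit], protocol expects recv[Str]  ✗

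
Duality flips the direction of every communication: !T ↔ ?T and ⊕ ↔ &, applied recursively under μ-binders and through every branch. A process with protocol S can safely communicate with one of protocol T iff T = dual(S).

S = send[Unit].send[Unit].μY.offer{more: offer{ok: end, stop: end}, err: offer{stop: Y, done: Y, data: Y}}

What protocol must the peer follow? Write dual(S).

recv[Unit].recv[Unit].μY.select{more: select{ok: end, stop: end}, err: select{stop: Y, done: Y, data: Y}}

send[Unit] → recv[Unit]
  send[Unit] → recv[Unit]
    μY → μY  (binder kept)
      offer{more,err} → select{more,err}  (offer→select)
        case more:
          offer{ok,stop} → select{ok,stop}  (offer→select)
            case ok:
              end ↦ end
            case stop:
              end ↦ end
        case err:
          offer{stop,done,data} → select{stop,done,data}  (offer→select)
            case stop:
              Y ↦ Y
            case done:
              Y ↦ Y
            case data:
              Y ↦ Y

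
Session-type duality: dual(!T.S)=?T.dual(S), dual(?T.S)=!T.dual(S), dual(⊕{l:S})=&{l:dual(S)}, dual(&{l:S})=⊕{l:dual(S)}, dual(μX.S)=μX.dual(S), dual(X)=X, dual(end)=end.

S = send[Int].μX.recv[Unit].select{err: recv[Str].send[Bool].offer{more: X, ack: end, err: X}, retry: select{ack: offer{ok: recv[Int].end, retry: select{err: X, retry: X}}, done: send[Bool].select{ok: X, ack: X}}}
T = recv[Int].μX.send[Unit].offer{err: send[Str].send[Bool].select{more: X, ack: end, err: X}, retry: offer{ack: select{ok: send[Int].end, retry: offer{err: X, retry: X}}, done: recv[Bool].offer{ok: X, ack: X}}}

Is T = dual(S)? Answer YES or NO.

NO

send[Int] ‖ recv[Int]  match
  μX ‖ μX  match (binder kept)
    recv[Unit] ‖ send[Unit]  match
      select{err,retry} ‖ offer{err,retry}  match same labels
        case err:
          recv[Str] ‖ send[Str]  match
            send[Bool] ‖ send[Bool]  ✗ same direction on both sides — not dual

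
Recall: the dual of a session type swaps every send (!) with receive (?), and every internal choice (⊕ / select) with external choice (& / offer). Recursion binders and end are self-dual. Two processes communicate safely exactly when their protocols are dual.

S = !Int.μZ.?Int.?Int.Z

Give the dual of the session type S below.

?Int.μZ.!Int.!Int.Z

!Int ↦ ?Int
  μZ ↦ μZ  (binder kept)
    ?Int ↦ !Int
      ?Int ↦ !Int
        Z self-dual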